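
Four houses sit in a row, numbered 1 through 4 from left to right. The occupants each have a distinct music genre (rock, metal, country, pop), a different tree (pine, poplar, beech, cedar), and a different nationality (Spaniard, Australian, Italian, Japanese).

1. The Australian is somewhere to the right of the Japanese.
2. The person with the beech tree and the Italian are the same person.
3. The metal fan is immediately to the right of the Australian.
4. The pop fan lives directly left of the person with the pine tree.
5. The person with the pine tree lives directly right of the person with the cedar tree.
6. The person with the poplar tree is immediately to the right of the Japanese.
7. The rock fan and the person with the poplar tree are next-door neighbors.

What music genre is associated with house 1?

pop

The metal fan is narrowed to house 3 or 4; consider each.
Placing it in house 3 leads to a contradiction, so it's in house 4.
The Australian is in house 3 (clue 3).
The person with the poplar tree is narrowed to house 2 or 3; consider each.
Placing it in house 2 leads to a contradiction, so it's in house 3.
By clue 6, the Japanese is in house 2.
From clue 7, the rock fan must be in house 2.
The person with the pine tree is in house 2 (clue 5).
From clue 5, the person with the cedar tree must be in house 1.
So house 4 gets beech for tree.
The Italian is in house 4 (clue 2).
From clue 4, the pop fan must be in house 1.
So house 3 gets country for music genre.
House 1 nationality: only Spaniard fits.
So: house 1 = pop/cedar/Spaniard, house 2 = rock/pine/Japanese, house 3 = country/poplar/Australian, house 4 = metal/beech/Italian.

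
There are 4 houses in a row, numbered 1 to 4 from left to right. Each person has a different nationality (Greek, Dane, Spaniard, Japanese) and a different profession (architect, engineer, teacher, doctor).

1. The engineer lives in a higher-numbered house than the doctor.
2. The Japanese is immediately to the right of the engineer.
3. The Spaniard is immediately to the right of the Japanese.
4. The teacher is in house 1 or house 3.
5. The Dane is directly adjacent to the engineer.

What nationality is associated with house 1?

Clue 3: the Spaniard is in house 4.
By clue 3, the Japanese is in house 3.
That leaves architect as the profession for house 4.
By clue 2, the engineer is in house 2.
The Dane is in house 1 (clue 5).
So house 2 gets Greek for nationality.
So house 1 gets doctor for profession.
That leaves teacher as the profession for house 3.
So: house 1 = Dane/doctor, house 2 = Greek/engineer, house 3 = Japanese/teacher, house 4 = Spaniard/architect.

Dane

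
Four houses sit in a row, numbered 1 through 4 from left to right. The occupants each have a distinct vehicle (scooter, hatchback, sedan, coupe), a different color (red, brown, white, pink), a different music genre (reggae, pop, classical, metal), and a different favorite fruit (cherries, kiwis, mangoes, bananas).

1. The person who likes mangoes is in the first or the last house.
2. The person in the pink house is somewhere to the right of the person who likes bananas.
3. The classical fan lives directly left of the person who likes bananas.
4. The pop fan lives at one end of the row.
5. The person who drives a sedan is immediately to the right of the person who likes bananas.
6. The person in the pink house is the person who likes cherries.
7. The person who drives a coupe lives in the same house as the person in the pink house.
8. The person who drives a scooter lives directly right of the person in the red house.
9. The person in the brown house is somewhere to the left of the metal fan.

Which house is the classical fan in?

House 1's vehicle must be hatchback (nothing else left).
The only vehicle still possible for house 2 is scooter.
The person in the red house is in house 1 (clue 8).
The person who drives a coupe is narrowed to house 3 or 4; consider each.
Placing it in house 3 leads to a contradiction, so it's in house 4.
The person in the pink house is in house 4 (clue 7).
House 3's vehicle must be sedan (nothing else left).
By clue 5, the person who likes bananas is in house 2.
By clue 6, the person who likes cherries is in house 4.
The only favorite fruit still possible for house 1 is mangoes.
House 3's favorite fruit must be kiwis (nothing else left).
By clue 3, the classical fan is in house 1.
The only music genre still possible for house 2 is reggae.
That leaves metal as the music genre for house 3.
House 4's music genre must be pop (nothing else left).
Clue 9: the person in the brown house is in house 2.
House 3 color: only white fits.
So: house 1 = hatchback/red/classical/mangoes, house 2 = scooter/brown/reggae/bananas, house 3 = sedan/white/metal/kiwis, house 4 = coupe/pink/pop/cherries.

1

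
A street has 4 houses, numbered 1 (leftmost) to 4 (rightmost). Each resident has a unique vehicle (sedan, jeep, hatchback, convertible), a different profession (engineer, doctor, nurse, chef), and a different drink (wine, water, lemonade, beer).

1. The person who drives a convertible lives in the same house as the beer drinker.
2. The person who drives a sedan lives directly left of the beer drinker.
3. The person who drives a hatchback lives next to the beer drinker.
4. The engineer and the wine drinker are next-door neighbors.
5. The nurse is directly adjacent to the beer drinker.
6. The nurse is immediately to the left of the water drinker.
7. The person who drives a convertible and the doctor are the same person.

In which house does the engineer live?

The person who drives a convertible is narrowed to house 2 or 3 or 4; consider each.
Placing it in house 3 and house 4 leads to a contradiction, so it's in house 2.
Clue 1: the beer drinker is in house 2.
From clue 2, the person who drives a sedan must be in house 1.
By clue 7, the doctor is in house 2.
So house 3 gets hatchback for vehicle.
That leaves jeep as the vehicle for house 4.
By clue 6, the nurse is in house 3.
House 1's profession must be chef (nothing else left).
So house 4 gets engineer for profession.
That leaves lemonade as the drink for house 1.
That leaves wine as the drink for house 3.
So house 4 gets water for drink.
So: house 1 = sedan/chef/lemonade, house 2 = convertible/doctor/beer, house 3 = hatchback/nurse/wine, house 4 = jeep/engineer/water.

4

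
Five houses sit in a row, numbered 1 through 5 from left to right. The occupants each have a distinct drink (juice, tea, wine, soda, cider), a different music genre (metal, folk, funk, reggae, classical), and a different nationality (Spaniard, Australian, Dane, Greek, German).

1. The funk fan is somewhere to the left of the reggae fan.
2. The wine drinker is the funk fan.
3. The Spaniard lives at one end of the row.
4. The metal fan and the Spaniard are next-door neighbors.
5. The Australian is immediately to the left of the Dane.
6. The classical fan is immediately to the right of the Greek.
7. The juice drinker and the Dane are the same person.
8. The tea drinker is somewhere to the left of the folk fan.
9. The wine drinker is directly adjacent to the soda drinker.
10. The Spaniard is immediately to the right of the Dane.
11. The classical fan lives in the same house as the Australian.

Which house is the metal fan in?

Clue 10: the Spaniard is in house 5.
From clue 10, the Dane must be in house 4.
That leaves funk as the music genre for house 1.
Clue 2 places the wine drinker in house 1.
Clue 4: the metal fan is in house 4.
Clue 5: the Australian is in house 3.
Clue 7 places the juice drinker in house 4.
Clue 9 places the soda drinker in house 2.
From clue 11, the classical fan must be in house 3.
House 5 drink: only cider fits.
By clue 6, the Greek is in house 2.
From clue 8, the folk fan must be in house 5.
That leaves tea as the drink for house 3.
House 2's music genre must be reggae (nothing else left).
So house 1 gets German for nationality.
So: house 1 = wine/funk/German, house 2 = soda/reggae/Greek, house 3 = tea/classical/Australian, house 4 = juice/metal/Dane, house 5 = cider/folk/Spaniard.

4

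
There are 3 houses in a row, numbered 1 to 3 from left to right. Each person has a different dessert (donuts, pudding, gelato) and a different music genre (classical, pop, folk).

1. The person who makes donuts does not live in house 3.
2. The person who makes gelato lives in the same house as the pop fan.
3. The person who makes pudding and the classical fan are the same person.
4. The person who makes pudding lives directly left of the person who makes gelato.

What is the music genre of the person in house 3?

pop

House 3's dessert must be gelato (nothing else left).
From clue 2, the pop fan must be in house 3.
Clue 4 places the person who makes pudding in house 2.
The only dessert still possible for house 1 is donuts.
The classical fan is in house 2 (clue 3).
House 1's music genre must be folk (nothing else left).
So: house 1 = donuts/folk, house 2 = pudding/classical, house 3 = gelato/pop.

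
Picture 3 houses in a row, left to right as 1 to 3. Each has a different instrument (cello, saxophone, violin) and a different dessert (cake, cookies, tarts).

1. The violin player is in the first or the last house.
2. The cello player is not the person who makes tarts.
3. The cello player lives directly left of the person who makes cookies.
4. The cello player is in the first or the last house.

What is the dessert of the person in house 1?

cake

By clue 4, the cello player is in house 1.
That leaves saxophone as the instrument for house 2.
The only instrument still possible for house 3 is violin.
Clue 3 places the person who makes cookies in house 2.
So house 1 gets cake for dessert.
House 3 dessert: only tarts fits.
So: house 1 = cello/cake, house 2 = saxophone/cookies, house 3 = violin/tarts.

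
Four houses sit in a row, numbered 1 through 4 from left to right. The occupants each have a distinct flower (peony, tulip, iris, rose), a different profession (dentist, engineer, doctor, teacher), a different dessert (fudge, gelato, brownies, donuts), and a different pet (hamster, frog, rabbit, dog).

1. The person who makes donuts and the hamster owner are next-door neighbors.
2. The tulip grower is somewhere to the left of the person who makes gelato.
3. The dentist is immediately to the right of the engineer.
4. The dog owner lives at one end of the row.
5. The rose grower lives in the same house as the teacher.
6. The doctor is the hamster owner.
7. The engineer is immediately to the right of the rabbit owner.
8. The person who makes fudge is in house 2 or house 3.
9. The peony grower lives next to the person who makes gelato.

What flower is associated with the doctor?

The dentist is narrowed to house 3 or 4; consider each.
Placing it in house 3 leads to a contradiction, so it's in house 4.
The engineer is in house 3 (clue 3).
Clue 7 places the rabbit owner in house 2.
Clue 6: the doctor is in house 1.
By clue 6, the hamster owner is in house 1.
So house 2 gets teacher for profession.
House 1's dessert must be brownies (nothing else left).
House 3 pet: only frog fits.
So house 4 gets dog for pet.
Clue 1: the person who makes donuts is in house 2.
By clue 5, the rose grower is in house 2.
That leaves gelato as the dessert for house 4.
The peony grower is in house 3 (clue 9).
The only flower still possible for house 1 is tulip.
The only flower still possible for house 4 is iris.
So house 3 gets fudge for dessert.
So: house 1 = tulip/doctor/brownies/hamster, house 2 = rose/teacher/donuts/rabbit, house 3 = peony/engineer/fudge/frog, house 4 = iris/dentist/gelato/dog.

tulip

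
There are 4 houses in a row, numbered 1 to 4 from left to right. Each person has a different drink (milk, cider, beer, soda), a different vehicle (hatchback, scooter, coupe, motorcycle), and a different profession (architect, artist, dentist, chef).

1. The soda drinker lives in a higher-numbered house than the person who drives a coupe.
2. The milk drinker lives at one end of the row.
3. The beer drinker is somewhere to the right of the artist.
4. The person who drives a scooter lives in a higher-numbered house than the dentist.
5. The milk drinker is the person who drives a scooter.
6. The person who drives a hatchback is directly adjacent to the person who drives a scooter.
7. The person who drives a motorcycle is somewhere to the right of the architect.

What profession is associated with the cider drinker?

architect

Clue 5 places the milk drinker in house 4.
Clue 5 places the person who drives a scooter in house 4.
Clue 6 places the person who drives a hatchback in house 3.
That leaves cider as the drink for house 1.
The only vehicle still possible for house 1 is coupe.
House 2 vehicle: only motorcycle fits.
So house 4 gets chef for profession.
From clue 7, the architect must be in house 1.
The only profession still possible for house 2 is artist.
House 3's profession must be dentist (nothing else left).
By clue 3, the beer drinker is in house 3.
So house 2 gets soda for drink.
So: house 1 = cider/coupe/architect, house 2 = soda/motorcycle/artist, house 3 = beer/hatchback/dentist, house 4 = milk/scooter/chef.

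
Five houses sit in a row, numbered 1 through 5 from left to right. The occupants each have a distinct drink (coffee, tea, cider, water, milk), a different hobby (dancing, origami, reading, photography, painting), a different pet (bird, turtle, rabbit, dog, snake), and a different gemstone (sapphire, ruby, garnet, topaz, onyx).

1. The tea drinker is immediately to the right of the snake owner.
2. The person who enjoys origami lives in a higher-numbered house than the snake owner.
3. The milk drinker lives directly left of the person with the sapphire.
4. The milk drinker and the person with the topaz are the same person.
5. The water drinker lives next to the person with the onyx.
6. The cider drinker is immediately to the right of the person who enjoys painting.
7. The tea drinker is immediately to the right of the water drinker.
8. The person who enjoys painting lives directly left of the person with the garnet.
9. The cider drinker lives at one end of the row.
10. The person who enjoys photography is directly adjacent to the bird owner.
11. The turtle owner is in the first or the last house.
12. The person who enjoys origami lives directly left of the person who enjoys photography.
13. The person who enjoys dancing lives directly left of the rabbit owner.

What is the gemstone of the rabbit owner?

onyx

Clue 9 places the cider drinker in house 5.
The person who enjoys painting is in house 4 (clue 6).
Clue 8 places the person with the garnet in house 5.
Clue 12: the person who enjoys origami is in house 2.
By clue 12, the person who enjoys photography is in house 3.
House 5 hobby: only reading fits.
Clue 2 places the snake owner in house 1.
Clue 13: the rabbit owner is in house 2.
The only drink still possible for house 4 is coffee.
So house 1 gets dancing for hobby.
So house 3 gets dog for pet.
The only pet still possible for house 4 is bird.
House 5's pet must be turtle (nothing else left).
Clue 1: the tea drinker is in house 2.
Clue 7 places the water drinker in house 1.
House 3 drink: only milk fits.
The person with the sapphire is in house 4 (clue 3).
The person with the topaz is in house 3 (clue 4).
By clue 5, the person with the onyx is in house 2.
House 1 gemstone: only ruby fits.
So: house 1 = water/dancing/snake/ruby, house 2 = tea/origami/rabbit/onyx, house 3 = milk/photography/dog/topaz, house 4 = coffee/painting/bird/sapphire, house 5 = cider/reading/turtle/garnet.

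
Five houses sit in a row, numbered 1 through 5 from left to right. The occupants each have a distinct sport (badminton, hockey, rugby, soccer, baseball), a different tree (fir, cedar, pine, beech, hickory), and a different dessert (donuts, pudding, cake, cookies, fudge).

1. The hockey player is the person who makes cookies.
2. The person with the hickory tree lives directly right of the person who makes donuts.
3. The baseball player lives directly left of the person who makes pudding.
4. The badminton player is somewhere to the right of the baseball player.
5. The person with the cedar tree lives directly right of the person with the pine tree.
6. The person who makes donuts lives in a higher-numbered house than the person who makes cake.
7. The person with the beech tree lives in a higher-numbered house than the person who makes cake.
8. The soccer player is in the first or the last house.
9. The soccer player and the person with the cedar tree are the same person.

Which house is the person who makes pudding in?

Clue 9: the soccer player is in house 5.
Clue 9: the person with the cedar tree is in house 5.
Clue 5: the person with the pine tree is in house 4.
House 1 tree: only fir fits.
House 2 tree: only beech fits.
That leaves hickory as the tree for house 3.
The person who makes donuts is in house 2 (clue 2).
Clue 6 places the person who makes cake in house 1.
That leaves fudge as the dessert for house 5.
So house 1 gets rugby for sport.
The only sport still possible for house 2 is baseball.
The person who makes pudding is in house 3 (clue 3).
That leaves cookies as the dessert for house 4.
Clue 1 places the hockey player in house 4.
House 3 sport: only badminton fits.
So: house 1 = rugby/fir/cake, house 2 = baseball/beech/donuts, house 3 = badminton/hickory/pudding, house 4 = hockey/pine/cookies, house 5 = soccer/cedar/fudge.

3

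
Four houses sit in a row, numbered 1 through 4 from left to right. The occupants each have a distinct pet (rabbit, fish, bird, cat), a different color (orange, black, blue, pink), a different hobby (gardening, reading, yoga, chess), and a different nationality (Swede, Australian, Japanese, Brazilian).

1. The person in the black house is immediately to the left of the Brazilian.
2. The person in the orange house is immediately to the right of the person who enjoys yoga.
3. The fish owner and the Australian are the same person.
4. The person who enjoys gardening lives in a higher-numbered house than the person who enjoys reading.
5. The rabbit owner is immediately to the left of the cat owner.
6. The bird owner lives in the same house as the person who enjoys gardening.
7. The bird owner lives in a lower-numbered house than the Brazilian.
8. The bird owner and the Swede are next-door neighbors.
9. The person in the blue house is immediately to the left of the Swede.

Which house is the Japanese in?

2

House 4 hobby: only chess fits.
The bird owner is narrowed to house 2 or 3; consider each.
Placing it in house 3 leads to a contradiction, so it's in house 2.
From clue 6, the person who enjoys gardening must be in house 2.
Clue 8: the Swede is in house 3.
Clue 9 places the person in the blue house in house 2.
The only color still possible for house 1 is pink.
The only color still possible for house 4 is orange.
House 1's hobby must be reading (nothing else left).
House 3's hobby must be yoga (nothing else left).
The only nationality still possible for house 4 is Brazilian.
From clue 3, the fish owner must be in house 1.
Clue 3 places the Australian in house 1.
The rabbit owner is in house 3 (clue 5).
Clue 5 places the cat owner in house 4.
House 3's color must be black (nothing else left).
So house 2 gets Japanese for nationality.
So: house 1 = fish/pink/reading/Australian, house 2 = bird/blue/gardening/Japanese, house 3 = rabbit/black/yoga/Swede, house 4 = cat/orange/chess/Brazilian.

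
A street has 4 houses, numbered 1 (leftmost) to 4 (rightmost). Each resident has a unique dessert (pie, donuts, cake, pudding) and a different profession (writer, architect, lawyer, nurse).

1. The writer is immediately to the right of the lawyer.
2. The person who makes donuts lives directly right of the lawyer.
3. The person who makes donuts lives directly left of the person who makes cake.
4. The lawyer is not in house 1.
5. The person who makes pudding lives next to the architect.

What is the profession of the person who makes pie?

By clue 2, the person who makes donuts is in house 3.
Clue 2 places the lawyer in house 2.
From clue 3, the person who makes cake must be in house 4.
Clue 1: the writer is in house 3.
Clue 5: the person who makes pudding is in house 2.
House 1 dessert: only pie fits.
The only profession still possible for house 1 is architect.
House 4 profession: only nurse fits.
So: house 1 = pie/architect, house 2 = pudding/lawyer, house 3 = donuts/writer, house 4 = cake/nurse.

architect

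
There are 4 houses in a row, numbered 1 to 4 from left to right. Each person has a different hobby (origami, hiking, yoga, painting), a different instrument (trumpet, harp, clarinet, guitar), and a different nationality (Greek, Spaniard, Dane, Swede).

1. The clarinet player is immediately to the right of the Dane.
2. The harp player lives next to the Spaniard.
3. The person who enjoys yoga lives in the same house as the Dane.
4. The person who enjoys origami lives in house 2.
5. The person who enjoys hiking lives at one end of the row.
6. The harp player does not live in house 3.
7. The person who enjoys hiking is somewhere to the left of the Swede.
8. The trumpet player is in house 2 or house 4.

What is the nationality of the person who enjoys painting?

Clue 4: the person who enjoys origami is in house 2.
From clue 7, the person who enjoys hiking must be in house 1.
That leaves yoga as the hobby for house 3.
That leaves painting as the hobby for house 4.
Clue 3: the Dane is in house 3.
Clue 1: the clarinet player is in house 4.
So house 3 gets guitar for instrument.
So house 1 gets harp for instrument.
So house 2 gets trumpet for instrument.
Clue 2 places the Spaniard in house 2.
The only nationality still possible for house 1 is Greek.
House 4's nationality must be Swede (nothing else left).
So: house 1 = hiking/harp/Greek, house 2 = origami/trumpet/Spaniard, house 3 = yoga/guitar/Dane, house 4 = painting/clarinet/Swede.

Swede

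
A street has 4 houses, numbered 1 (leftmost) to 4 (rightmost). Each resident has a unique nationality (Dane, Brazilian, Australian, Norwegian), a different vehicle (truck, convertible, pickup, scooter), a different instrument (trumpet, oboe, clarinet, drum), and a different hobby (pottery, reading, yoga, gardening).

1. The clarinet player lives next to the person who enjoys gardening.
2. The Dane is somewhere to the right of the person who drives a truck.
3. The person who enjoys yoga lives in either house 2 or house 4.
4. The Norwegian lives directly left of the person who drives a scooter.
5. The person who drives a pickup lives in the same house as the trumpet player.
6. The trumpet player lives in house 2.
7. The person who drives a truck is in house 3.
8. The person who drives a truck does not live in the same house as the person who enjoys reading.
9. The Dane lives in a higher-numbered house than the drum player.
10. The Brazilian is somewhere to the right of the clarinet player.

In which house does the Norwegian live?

3

The trumpet player is in house 2 (clue 6).
The person who drives a truck is in house 3 (clue 7).
So house 4 gets oboe for instrument.
Clue 2 places the Dane in house 4.
The person who drives a pickup is in house 2 (clue 5).
That leaves convertible as the vehicle for house 1.
So house 4 gets scooter for vehicle.
So house 3 gets pottery for hobby.
From clue 4, the Norwegian must be in house 3.
Clue 10 places the clarinet player in house 1.
House 1 nationality: only Australian fits.
House 2's nationality must be Brazilian (nothing else left).
That leaves drum as the instrument for house 3.
So house 1 gets reading for hobby.
Clue 1 places the person who enjoys gardening in house 2.
House 4 hobby: only yoga fits.
So: house 1 = Australian/convertible/clarinet/reading, house 2 = Brazilian/pickup/trumpet/gardening, house 3 = Norwegian/truck/drum/pottery, house 4 = Dane/scooter/oboe/yoga.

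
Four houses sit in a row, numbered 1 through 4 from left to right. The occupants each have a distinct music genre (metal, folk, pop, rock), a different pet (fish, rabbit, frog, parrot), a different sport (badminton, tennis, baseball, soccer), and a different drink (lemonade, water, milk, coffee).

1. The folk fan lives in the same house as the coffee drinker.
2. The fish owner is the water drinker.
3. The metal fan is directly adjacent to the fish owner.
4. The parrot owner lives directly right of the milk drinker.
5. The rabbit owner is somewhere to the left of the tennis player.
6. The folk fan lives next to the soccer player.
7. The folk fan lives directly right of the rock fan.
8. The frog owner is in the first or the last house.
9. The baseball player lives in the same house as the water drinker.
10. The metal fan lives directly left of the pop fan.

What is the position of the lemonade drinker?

The frog owner is narrowed to house 1 or 4; consider each.
Placing it in house 4 leads to a contradiction, so it's in house 1.
The rabbit owner is narrowed to house 2 or 3; consider each.
Placing it in house 2 leads to a contradiction, so it's in house 3.
The tennis player is in house 4 (clue 5).
The baseball player is in house 2 (clue 9).
By clue 9, the water drinker is in house 2.
Clue 2: the fish owner is in house 2.
Clue 6 places the folk fan in house 4.
Clue 6 places the soccer player in house 3.
Clue 7: the rock fan is in house 3.
The only music genre still possible for house 1 is metal.
House 2 music genre: only pop fits.
House 4 pet: only parrot fits.
So house 1 gets badminton for sport.
Clue 1 places the coffee drinker in house 4.
Clue 4 places the milk drinker in house 3.
House 1's drink must be lemonade (nothing else left).
So: house 1 = metal/frog/badminton/lemonade, house 2 = pop/fish/baseball/water, house 3 = rock/rabbit/soccer/milk, house 4 = folk/parrot/tennis/coffee.

1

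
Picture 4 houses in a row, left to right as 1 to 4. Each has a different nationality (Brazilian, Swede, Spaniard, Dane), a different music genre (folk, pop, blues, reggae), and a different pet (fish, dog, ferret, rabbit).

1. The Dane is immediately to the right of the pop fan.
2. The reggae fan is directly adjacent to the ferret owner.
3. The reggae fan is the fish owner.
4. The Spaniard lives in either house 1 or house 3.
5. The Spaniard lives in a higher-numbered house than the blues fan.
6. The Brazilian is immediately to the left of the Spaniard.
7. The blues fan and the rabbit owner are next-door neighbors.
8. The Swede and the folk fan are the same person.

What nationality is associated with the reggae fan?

Dane

By clue 5, the Spaniard is in house 3.
Clue 6 places the Brazilian in house 2.
So house 1 gets Swede for nationality.
So house 4 gets Dane for nationality.
The pop fan is in house 3 (clue 1).
From clue 8, the folk fan must be in house 1.
That leaves blues as the music genre for house 2.
The only music genre still possible for house 4 is reggae.
Clue 2 places the ferret owner in house 3.
From clue 3, the fish owner must be in house 4.
House 1's pet must be rabbit (nothing else left).
House 2 pet: only dog fits.
So: house 1 = Swede/folk/rabbit, house 2 = Brazilian/blues/dog, house 3 = Spaniard/pop/ferret, house 4 = Dane/reggae/fish.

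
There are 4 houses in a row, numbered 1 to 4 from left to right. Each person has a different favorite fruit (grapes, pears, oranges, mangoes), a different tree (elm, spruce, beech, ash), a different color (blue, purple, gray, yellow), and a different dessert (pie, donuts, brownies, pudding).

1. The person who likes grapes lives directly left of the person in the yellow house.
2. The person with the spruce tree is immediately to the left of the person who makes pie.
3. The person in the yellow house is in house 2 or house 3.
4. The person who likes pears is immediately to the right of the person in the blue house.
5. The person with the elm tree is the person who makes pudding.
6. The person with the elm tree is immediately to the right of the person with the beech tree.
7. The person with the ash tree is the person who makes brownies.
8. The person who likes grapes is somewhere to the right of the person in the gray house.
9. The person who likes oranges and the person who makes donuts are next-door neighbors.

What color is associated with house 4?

purple

The only color still possible for house 4 is purple.
Clue 1: the person who likes grapes is in house 2.
Clue 1: the person in the yellow house is in house 3.
The person in the gray house is in house 1 (clue 8).
House 2's color must be blue (nothing else left).
From clue 4, the person who likes pears must be in house 3.
House 1's dessert must be brownies (nothing else left).
Clue 7 places the person with the ash tree in house 1.
House 4 tree: only elm fits.
Clue 5: the person who makes pudding is in house 4.
Clue 6 places the person with the beech tree in house 3.
So house 2 gets spruce for tree.
The only dessert still possible for house 2 is donuts.
The only dessert still possible for house 3 is pie.
By clue 9, the person who likes oranges is in house 1.
So house 4 gets mangoes for favorite fruit.
So: house 1 = oranges/ash/gray/brownies, house 2 = grapes/spruce/blue/donuts, house 3 = pears/beech/yellow/pie, house 4 = mangoes/elm/purple/pudding.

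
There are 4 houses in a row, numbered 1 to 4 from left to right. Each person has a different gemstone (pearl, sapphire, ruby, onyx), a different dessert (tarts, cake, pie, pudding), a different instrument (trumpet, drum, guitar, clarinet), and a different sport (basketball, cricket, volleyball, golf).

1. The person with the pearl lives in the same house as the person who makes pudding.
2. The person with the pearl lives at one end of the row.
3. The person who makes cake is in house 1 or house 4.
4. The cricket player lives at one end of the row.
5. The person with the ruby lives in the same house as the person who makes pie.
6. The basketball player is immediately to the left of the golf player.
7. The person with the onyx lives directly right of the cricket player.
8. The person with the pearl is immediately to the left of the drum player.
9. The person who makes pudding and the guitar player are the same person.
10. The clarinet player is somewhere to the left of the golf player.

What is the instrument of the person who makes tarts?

drum

By clue 7, the person with the onyx is in house 2.
The cricket player is in house 1 (clue 7).
From clue 8, the person with the pearl must be in house 1.
Clue 8: the drum player is in house 2.
By clue 1, the person who makes pudding is in house 1.
By clue 9, the guitar player is in house 1.
House 2 dessert: only tarts fits.
So house 3 gets pie for dessert.
House 4's dessert must be cake (nothing else left).
House 3 instrument: only clarinet fits.
House 4 instrument: only trumpet fits.
Clue 5: the person with the ruby is in house 3.
By clue 10, the golf player is in house 4.
That leaves sapphire as the gemstone for house 4.
From clue 6, the basketball player must be in house 3.
The only sport still possible for house 2 is volleyball.
So: house 1 = pearl/pudding/guitar/cricket, house 2 = onyx/tarts/drum/volleyball, house 3 = ruby/pie/clarinet/basketball, house 4 = sapphire/cake/trumpet/golf.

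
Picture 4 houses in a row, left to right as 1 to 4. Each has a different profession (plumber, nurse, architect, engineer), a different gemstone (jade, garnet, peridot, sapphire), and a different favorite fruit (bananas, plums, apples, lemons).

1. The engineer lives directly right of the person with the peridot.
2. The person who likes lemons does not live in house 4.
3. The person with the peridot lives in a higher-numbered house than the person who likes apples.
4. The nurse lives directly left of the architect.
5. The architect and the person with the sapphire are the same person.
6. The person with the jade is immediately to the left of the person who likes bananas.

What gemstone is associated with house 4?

The engineer is narrowed to house 3 or 4; consider each.
Placing it in house 3 leads to a contradiction, so it's in house 4.
The person with the peridot is in house 3 (clue 1).
The architect is in house 2 (clue 5).
By clue 5, the person with the sapphire is in house 2.
House 3's profession must be plumber (nothing else left).
The only gemstone still possible for house 4 is garnet.
House 4's favorite fruit must be plums (nothing else left).
By clue 6, the person who likes bananas is in house 2.
The only profession still possible for house 1 is nurse.
House 1's gemstone must be jade (nothing else left).
House 1 favorite fruit: only apples fits.
So house 3 gets lemons for favorite fruit.
So: house 1 = nurse/jade/apples, house 2 = architect/sapphire/bananas, house 3 = plumber/peridot/lemons, house 4 = engineer/garnet/plums.

garnet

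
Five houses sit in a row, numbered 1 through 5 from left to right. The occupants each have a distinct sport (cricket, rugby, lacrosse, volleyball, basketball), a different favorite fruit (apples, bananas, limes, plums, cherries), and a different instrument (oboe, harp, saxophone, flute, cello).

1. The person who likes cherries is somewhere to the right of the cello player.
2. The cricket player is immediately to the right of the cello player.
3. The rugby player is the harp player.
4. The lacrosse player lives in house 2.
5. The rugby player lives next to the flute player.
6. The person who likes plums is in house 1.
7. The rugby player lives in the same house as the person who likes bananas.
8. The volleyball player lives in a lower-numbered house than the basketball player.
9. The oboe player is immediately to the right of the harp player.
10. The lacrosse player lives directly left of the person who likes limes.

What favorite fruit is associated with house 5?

cherries

The lacrosse player is in house 2 (clue 4).
Clue 6: the person who likes plums is in house 1.
The person who likes limes is in house 3 (clue 10).
From clue 7, the rugby player must be in house 4.
Clue 7 places the person who likes bananas in house 4.
The only sport still possible for house 1 is volleyball.
By clue 1, the person who likes cherries is in house 5.
The harp player is in house 4 (clue 3).
From clue 9, the oboe player must be in house 5.
So house 2 gets apples for favorite fruit.
House 1's instrument must be saxophone (nothing else left).
So house 2 gets cello for instrument.
So house 3 gets flute for instrument.
Clue 2: the cricket player is in house 3.
The only sport still possible for house 5 is basketball.
So: house 1 = volleyball/plums/saxophone, house 2 = lacrosse/apples/cello, house 3 = cricket/limes/flute, house 4 = rugby/bananas/harp, house 5 = basketball/cherries/oboe.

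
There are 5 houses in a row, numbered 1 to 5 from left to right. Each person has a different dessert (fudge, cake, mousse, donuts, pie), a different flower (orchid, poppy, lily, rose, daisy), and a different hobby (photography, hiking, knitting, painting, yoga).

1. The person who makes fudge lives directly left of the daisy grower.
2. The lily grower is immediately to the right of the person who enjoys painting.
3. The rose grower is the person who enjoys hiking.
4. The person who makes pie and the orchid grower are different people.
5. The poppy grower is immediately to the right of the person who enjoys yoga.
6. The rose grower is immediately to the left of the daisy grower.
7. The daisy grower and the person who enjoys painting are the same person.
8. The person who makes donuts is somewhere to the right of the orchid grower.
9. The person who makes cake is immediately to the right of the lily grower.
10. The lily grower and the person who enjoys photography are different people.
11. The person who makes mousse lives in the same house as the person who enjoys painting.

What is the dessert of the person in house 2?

The only flower still possible for house 5 is poppy.
By clue 5, the person who enjoys yoga is in house 4.
The person who makes cake is narrowed to house 4 or 5; consider each.
Placing it in house 5 leads to a contradiction, so it's in house 4.
Clue 9 places the lily grower in house 3.
So house 2 gets daisy for flower.
House 4's flower must be orchid (nothing else left).
Clue 1: the person who makes fudge is in house 1.
Clue 2 places the person who enjoys painting in house 2.
By clue 3, the person who enjoys hiking is in house 1.
Clue 8 places the person who makes donuts in house 5.
Clue 11 places the person who makes mousse in house 2.
The only dessert still possible for house 3 is pie.
House 1's flower must be rose (nothing else left).
The only hobby still possible for house 3 is knitting.
That leaves photography as the hobby for house 5.
So: house 1 = fudge/rose/hiking, house 2 = mousse/daisy/painting, house 3 = pie/lily/knitting, house 4 = cake/orchid/yoga, house 5 = donuts/poppy/photography.

mousse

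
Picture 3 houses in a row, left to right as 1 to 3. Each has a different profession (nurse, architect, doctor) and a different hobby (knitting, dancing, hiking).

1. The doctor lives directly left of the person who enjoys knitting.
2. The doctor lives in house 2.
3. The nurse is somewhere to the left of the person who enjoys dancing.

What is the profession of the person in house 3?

architect

Clue 2 places the doctor in house 2.
House 3's profession must be architect (nothing else left).
House 1's hobby must be hiking (nothing else left).
By clue 1, the person who enjoys knitting is in house 3.
House 1's profession must be nurse (nothing else left).
The only hobby still possible for house 2 is dancing.
So: house 1 = nurse/hiking, house 2 = doctor/dancing, house 3 = architect/knitting.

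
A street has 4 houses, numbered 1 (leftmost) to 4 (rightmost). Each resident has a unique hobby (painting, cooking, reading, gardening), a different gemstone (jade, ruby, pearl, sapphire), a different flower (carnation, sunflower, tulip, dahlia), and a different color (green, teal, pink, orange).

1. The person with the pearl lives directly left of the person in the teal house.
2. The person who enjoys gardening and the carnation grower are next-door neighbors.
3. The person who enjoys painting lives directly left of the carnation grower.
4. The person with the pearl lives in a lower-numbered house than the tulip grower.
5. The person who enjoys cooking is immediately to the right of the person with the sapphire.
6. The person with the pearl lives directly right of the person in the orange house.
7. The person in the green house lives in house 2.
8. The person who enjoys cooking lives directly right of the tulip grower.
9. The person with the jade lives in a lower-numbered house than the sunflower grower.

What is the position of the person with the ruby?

Clue 7: the person in the green house is in house 2.
The only gemstone still possible for house 4 is ruby.
House 1 flower: only dahlia fits.
The only color still possible for house 1 is orange.
The person with the pearl is in house 2 (clue 4).
From clue 4, the tulip grower must be in house 3.
The person who enjoys cooking is in house 4 (clue 8).
So house 1 gets jade for gemstone.
So house 3 gets sapphire for gemstone.
By clue 1, the person in the teal house is in house 3.
That leaves reading as the hobby for house 2.
The only color still possible for house 4 is pink.
The person who enjoys gardening is narrowed to house 1 or 3; consider each.
Placing it in house 1 leads to a contradiction, so it's in house 3.
That leaves painting as the hobby for house 1.
The carnation grower is in house 2 (clue 3).
House 4's flower must be sunflower (nothing else left).
So: house 1 = painting/jade/dahlia/orange, house 2 = reading/pearl/carnation/green, house 3 = gardening/sapphire/tulip/teal, house 4 = cooking/ruby/sunflower/pink.

4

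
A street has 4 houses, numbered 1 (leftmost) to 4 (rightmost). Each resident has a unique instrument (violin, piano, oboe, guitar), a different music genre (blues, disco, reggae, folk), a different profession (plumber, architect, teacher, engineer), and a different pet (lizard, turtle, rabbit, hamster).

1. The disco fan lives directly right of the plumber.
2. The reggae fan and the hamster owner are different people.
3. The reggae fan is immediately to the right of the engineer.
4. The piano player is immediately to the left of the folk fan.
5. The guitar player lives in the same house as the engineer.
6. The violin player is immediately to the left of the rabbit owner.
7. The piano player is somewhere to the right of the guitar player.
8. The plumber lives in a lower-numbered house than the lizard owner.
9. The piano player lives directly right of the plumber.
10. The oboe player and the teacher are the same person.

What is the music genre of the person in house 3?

disco

House 4's instrument must be oboe (nothing else left).
So house 1 gets blues for music genre.
Clue 10 places the teacher in house 4.
House 3's profession must be architect (nothing else left).
House 4 music genre: only folk fits.
Clue 4 places the piano player in house 3.
By clue 9, the plumber is in house 2.
House 1 profession: only engineer fits.
By clue 1, the disco fan is in house 3.
From clue 3, the reggae fan must be in house 2.
By clue 5, the guitar player is in house 1.
House 2 instrument: only violin fits.
Clue 6: the rabbit owner is in house 3.
The only pet still possible for house 2 is turtle.
House 1 pet: only hamster fits.
House 4 pet: only lizard fits.
So: house 1 = guitar/blues/engineer/hamster, house 2 = violin/reggae/plumber/turtle, house 3 = piano/disco/architect/rabbit, house 4 = oboe/folk/teacher/lizard.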